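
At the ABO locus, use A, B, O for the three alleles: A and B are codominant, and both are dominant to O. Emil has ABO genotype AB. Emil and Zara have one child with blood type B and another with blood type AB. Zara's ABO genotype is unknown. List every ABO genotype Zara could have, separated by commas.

For each candidate genotype of Zara, check whether crossing it with AB can produce every observed child phenotype.
  AA → possible child types {A, AB} ✗
  AB → possible child types {A, B, AB} ✓
  AO → possible child types {A, B, AB} ✓
  BB → possible child types {B, AB} ✓
  BO → possible child types {A, B, AB} ✓
  OO → possible child types {A, B} ✗

AB, AO, BB, BO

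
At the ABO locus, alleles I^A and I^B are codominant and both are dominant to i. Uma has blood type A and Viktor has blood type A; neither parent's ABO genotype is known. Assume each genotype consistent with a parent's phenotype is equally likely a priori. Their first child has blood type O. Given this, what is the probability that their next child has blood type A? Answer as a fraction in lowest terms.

Possible genotypes: Uma ∈ {I^A I^A, I^A i}; Viktor ∈ {I^A I^A, I^A i}.
Weight each parental genotype pair by prior × P(type-O child):
  I^A i × I^A i: posterior weight 1; P(next child type A) = 3/4.
Weighted sum = 3/4.

3/4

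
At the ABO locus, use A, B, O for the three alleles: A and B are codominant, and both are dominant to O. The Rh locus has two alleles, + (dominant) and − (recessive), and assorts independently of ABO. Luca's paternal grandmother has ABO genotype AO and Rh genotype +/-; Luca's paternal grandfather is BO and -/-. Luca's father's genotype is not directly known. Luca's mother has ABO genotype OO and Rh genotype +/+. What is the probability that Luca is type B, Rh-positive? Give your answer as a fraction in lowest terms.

1/4

Luca's father's ABO genotype from AO × BO: 1/4 AB, 1/4 AO, 1/4 BO, 1/4 OO.
Crossing each possibility with the mother OO and summing P(type B): 1/4·1/2 + 1/4·0 + 1/4·1/2 + 1/4·0 = 1/4.
Similarly for Rh via the father's Rh distribution: P(Rh+) = 1.
Independent loci: 1/4 × 1 = 1/4.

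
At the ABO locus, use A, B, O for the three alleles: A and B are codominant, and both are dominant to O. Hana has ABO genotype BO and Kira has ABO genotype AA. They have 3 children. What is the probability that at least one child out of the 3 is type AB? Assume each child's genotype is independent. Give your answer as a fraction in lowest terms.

7/8

ABO cross BO × AA → 1/2 A, 1/2 AB.
So P(type AB) = 1/2 per child.
P(none) = (1/2)^3 = 1/8; P(at least one) = 1 − 1/8 = 7/8.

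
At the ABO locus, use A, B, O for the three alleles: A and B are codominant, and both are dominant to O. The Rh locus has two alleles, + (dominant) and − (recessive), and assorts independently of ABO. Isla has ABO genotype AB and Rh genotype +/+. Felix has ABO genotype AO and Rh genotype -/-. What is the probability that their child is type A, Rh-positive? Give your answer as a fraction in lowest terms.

1/2

ABO cross AB × AO → offspring phenotypes: 1/2 A, 1/4 B, 1/4 AB.
Rh cross +/+ × -/- → 1 Rh+.
Independent loci: P(type A, Rh-positive) = 1/2 × 1 = 1/2.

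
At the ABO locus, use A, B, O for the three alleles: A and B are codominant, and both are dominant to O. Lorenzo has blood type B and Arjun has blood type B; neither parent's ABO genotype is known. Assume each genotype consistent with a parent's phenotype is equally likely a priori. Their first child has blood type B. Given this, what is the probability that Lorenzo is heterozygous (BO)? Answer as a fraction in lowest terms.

Possible genotypes: Lorenzo ∈ {BB, BO}; Arjun ∈ {BB, BO}.
Weight each parental genotype pair by prior × P(type-B child):
  BB × BB: posterior weight 4/15.
  BB × BO: posterior weight 4/15.
  BO × BB: posterior weight 4/15.
  BO × BO: posterior weight 1/5.
Sum the posterior weight over pairs where Lorenzo is BO: 7/15.

7/15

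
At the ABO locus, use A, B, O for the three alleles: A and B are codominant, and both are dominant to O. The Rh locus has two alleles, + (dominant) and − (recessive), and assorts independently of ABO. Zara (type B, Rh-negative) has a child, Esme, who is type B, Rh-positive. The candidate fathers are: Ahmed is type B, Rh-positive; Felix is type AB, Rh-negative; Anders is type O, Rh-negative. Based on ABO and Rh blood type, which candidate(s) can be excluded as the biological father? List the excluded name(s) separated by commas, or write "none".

Felix, Anders

A candidate is excluded only if no genotype consistent with his phenotype could produce a type B, Rh-positive child with a type B, Rh-negative mother.
Felix (type AB, Rh-): no genotype consistent with that phenotype can produce a type-B Rh+ child with a type-B mother.
Anders (type O, Rh-): no genotype consistent with that phenotype can produce a type-B Rh+ child with a type-B mother.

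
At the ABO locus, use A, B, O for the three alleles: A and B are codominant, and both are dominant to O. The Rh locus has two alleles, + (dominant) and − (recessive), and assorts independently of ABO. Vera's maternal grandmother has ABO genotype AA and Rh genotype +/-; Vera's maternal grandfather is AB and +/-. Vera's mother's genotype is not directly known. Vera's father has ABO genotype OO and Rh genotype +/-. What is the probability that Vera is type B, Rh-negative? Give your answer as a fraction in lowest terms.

Vera's mother's ABO genotype from AA × AB: 1/2 AA, 1/2 AB.
Crossing each possibility with the father OO and summing P(type B): 1/2·0 + 1/2·1/2 = 1/4.
Similarly for Rh via the mother's Rh distribution: P(Rh-) = 1/4.
Independent loci: 1/4 × 1/4 = 1/16.

1/16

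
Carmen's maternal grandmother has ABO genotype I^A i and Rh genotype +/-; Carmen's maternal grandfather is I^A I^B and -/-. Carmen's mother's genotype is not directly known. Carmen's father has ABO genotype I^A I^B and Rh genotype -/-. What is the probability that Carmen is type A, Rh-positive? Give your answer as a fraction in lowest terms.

3/32

Carmen's mother's ABO genotype from I^A i × I^A I^B: 1/4 I^A I^A, 1/4 I^A I^B, 1/4 I^A i, 1/4 I^B i.
Crossing each possibility with the father I^A I^B and summing P(type A): 1/4·1/2 + 1/4·1/4 + 1/4·1/2 + 1/4·1/4 = 3/8.
Similarly for Rh via the mother's Rh distribution: P(Rh+) = 1/4.
Independent loci: 3/8 × 1/4 = 3/32.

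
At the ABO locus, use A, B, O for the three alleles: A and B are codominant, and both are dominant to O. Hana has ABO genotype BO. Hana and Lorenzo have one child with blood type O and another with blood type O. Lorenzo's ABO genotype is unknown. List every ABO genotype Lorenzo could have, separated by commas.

AO, BO, OO

For each candidate genotype of Lorenzo, check whether crossing it with BO can produce every observed child phenotype.
  AA → possible child types {A, AB} ✗
  AB → possible child types {A, B, AB} ✗
  AO → possible child types {O, A, B, AB} ✓
  BB → possible child types {B} ✗
  BO → possible child types {O, B} ✓
  OO → possible child types {O, B} ✓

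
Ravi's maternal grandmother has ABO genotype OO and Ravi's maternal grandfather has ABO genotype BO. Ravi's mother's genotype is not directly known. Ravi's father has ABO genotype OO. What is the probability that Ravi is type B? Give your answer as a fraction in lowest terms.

1/4

Ravi's mother's ABO genotype from OO × BO: 1/2 BO, 1/2 OO.
Crossing each possibility with the father OO and summing P(type B): 1/2·1/2 + 1/2·0 = 1/4.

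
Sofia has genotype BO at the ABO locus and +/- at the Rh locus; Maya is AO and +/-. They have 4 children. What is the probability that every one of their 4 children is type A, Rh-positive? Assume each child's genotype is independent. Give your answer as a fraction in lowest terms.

81/65536

ABO cross BO × AO → 1/4 O, 1/4 A, 1/4 B, 1/4 AB.
Rh cross +/- × +/- → 3/4 Rh+, 1/4 Rh-; so P(type A, Rh-positive) = 1/4 × 3/4 = 3/16 per child.
All 4 independent: (3/16)^4 = 81/65536.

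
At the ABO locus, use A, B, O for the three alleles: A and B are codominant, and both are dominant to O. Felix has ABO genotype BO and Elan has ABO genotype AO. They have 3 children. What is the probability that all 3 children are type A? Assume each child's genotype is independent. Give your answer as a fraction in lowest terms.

ABO cross BO × AO → 1/4 O, 1/4 A, 1/4 B, 1/4 AB.
So P(type A) = 1/4 per child.
All 3 independent: (1/4)^3 = 1/64.

1/64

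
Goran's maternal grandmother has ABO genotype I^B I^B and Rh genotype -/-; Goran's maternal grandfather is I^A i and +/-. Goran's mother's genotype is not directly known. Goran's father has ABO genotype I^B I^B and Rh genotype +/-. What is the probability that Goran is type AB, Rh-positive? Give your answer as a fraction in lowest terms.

5/32

Goran's mother's ABO genotype from I^B I^B × I^A i: 1/2 I^A I^B, 1/2 I^B i.
Crossing each possibility with the father I^B I^B and summing P(type AB): 1/2·1/2 + 1/2·0 = 1/4.
Similarly for Rh via the mother's Rh distribution: P(Rh+) = 5/8.
Independent loci: 1/4 × 5/8 = 5/32.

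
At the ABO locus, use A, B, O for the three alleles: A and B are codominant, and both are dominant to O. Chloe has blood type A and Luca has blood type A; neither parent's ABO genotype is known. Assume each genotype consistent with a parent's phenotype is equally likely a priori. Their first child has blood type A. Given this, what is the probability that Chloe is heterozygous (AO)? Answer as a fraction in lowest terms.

Possible genotypes: Chloe ∈ {AA, AO}; Luca ∈ {AA, AO}.
Weight each parental genotype pair by prior × P(type-A child):
  AA × AA: posterior weight 4/15.
  AA × AO: posterior weight 4/15.
  AO × AA: posterior weight 4/15.
  AO × AO: posterior weight 1/5.
Sum the posterior weight over pairs where Chloe is AO: 7/15.

7/15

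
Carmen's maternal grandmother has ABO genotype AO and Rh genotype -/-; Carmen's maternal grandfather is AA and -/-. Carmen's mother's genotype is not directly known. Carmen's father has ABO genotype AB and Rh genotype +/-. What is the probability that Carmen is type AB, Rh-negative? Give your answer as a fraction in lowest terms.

Carmen's mother's ABO genotype from AO × AA: 1/2 AA, 1/2 AO.
Crossing each possibility with the father AB and summing P(type AB): 1/2·1/2 + 1/2·1/4 = 3/8.
Similarly for Rh via the mother's Rh distribution: P(Rh-) = 1/2.
Independent loci: 3/8 × 1/2 = 3/16.

3/16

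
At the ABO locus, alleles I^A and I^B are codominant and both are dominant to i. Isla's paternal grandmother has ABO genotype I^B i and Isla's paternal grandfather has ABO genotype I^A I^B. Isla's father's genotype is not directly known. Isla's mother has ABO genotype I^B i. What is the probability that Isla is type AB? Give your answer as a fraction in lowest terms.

Isla's father's ABO genotype from I^B i × I^A I^B: 1/4 I^A I^B, 1/4 I^A i, 1/4 I^B I^B, 1/4 I^B i.
Crossing each possibility with the mother I^B i and summing P(type AB): 1/4·1/4 + 1/4·1/4 + 1/4·0 + 1/4·0 = 1/8.

1/8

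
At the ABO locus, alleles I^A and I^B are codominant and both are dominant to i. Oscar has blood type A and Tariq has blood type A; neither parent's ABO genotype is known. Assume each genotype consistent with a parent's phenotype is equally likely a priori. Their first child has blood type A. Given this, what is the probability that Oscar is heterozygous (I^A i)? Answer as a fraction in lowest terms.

Possible genotypes: Oscar ∈ {I^A I^A, I^A i}; Tariq ∈ {I^A I^A, I^A i}.
Weight each parental genotype pair by prior × P(type-A child):
  I^A I^A × I^A I^A: posterior weight 4/15.
  I^A I^A × I^A i: posterior weight 4/15.
  I^A i × I^A I^A: posterior weight 4/15.
  I^A i × I^A i: posterior weight 1/5.
Sum the posterior weight over pairs where Oscar is I^A i: 7/15.

7/15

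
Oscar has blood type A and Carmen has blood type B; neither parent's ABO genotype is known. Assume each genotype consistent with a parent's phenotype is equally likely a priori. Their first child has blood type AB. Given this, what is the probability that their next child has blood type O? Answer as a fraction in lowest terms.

Possible genotypes: Oscar ∈ {I^A I^A, I^A i}; Carmen ∈ {I^B I^B, I^B i}.
Weight each parental genotype pair by prior × P(type-AB child):
  I^A I^A × I^B I^B: posterior weight 4/9; P(next child type O) = 0.
  I^A I^A × I^B i: posterior weight 2/9; P(next child type O) = 0.
  I^A i × I^B I^B: posterior weight 2/9; P(next child type O) = 0.
  I^A i × I^B i: posterior weight 1/9; P(next child type O) = 1/4.
Weighted sum = 1/36.

1/36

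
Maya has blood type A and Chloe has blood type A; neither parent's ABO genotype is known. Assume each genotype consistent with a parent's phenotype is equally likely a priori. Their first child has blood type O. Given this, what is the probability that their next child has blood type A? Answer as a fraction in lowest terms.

Possible genotypes: Maya ∈ {I^A I^A, I^A i}; Chloe ∈ {I^A I^A, I^A i}.
Weight each parental genotype pair by prior × P(type-O child):
  I^A i × I^A i: posterior weight 1; P(next child type A) = 3/4.
Weighted sum = 3/4.

3/4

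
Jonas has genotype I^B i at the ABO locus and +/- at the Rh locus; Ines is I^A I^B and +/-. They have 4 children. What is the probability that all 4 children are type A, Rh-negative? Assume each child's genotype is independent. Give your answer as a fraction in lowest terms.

1/65536

ABO cross I^B i × I^A I^B → 1/4 A, 1/2 B, 1/4 AB.
Rh cross +/- × +/- → 3/4 Rh+, 1/4 Rh-; so P(type A, Rh-negative) = 1/4 × 1/4 = 1/16 per child.
All 4 independent: (1/16)^4 = 1/65536.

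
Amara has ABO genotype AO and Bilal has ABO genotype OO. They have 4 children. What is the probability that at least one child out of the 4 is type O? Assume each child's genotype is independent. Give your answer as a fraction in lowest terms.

15/16

ABO cross AO × OO → 1/2 O, 1/2 A.
So P(type O) = 1/2 per child.
P(none) = (1/2)^4 = 1/16; P(at least one) = 1 − 1/16 = 15/16.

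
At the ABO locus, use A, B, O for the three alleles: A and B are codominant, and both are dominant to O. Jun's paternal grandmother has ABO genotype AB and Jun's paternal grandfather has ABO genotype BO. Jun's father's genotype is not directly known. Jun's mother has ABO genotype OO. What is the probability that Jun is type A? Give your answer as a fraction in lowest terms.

1/4

Jun's father's ABO genotype from AB × BO: 1/4 AB, 1/4 AO, 1/4 BB, 1/4 BO.
Crossing each possibility with the mother OO and summing P(type A): 1/4·1/2 + 1/4·1/2 + 1/4·0 + 1/4·0 = 1/4.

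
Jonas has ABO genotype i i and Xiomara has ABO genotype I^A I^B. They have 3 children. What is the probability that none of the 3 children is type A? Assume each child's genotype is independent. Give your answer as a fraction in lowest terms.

1/8

ABO cross i i × I^A I^B → 1/2 A, 1/2 B.
So P(type A) = 1/2 per child.
P(not type A) = 1/2 for one child; (1/2)^3 = 1/8.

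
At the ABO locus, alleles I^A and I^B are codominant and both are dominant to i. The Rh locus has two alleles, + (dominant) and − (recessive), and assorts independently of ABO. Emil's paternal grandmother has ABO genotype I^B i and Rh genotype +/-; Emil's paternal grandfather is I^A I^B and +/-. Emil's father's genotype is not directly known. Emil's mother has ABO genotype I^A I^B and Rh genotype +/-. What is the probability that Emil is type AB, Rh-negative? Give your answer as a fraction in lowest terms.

3/32

Emil's father's ABO genotype from I^B i × I^A I^B: 1/4 I^A I^B, 1/4 I^A i, 1/4 I^B I^B, 1/4 I^B i.
Crossing each possibility with the mother I^A I^B and summing P(type AB): 1/4·1/2 + 1/4·1/4 + 1/4·1/2 + 1/4·1/4 = 3/8.
Similarly for Rh via the father's Rh distribution: P(Rh-) = 1/4.
Independent loci: 3/8 × 1/4 = 3/32.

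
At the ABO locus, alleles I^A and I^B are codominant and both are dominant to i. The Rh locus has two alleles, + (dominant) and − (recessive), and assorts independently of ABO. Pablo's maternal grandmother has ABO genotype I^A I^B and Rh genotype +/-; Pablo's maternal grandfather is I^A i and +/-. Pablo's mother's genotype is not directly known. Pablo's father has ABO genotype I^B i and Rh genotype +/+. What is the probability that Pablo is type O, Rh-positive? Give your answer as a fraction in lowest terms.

1/8

Pablo's mother's ABO genotype from I^A I^B × I^A i: 1/4 I^A I^A, 1/4 I^A I^B, 1/4 I^A i, 1/4 I^B i.
Crossing each possibility with the father I^B i and summing P(type O): 1/4·0 + 1/4·0 + 1/4·1/4 + 1/4·1/4 = 1/8.
Similarly for Rh via the mother's Rh distribution: P(Rh+) = 1.
Independent loci: 1/8 × 1 = 1/8.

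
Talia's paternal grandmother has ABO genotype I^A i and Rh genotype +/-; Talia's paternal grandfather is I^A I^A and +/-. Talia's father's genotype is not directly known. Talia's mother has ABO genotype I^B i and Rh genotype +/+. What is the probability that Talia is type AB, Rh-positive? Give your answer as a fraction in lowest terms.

3/8

Talia's father's ABO genotype from I^A i × I^A I^A: 1/2 I^A I^A, 1/2 I^A i.
Crossing each possibility with the mother I^B i and summing P(type AB): 1/2·1/2 + 1/2·1/4 = 3/8.
Similarly for Rh via the father's Rh distribution: P(Rh+) = 1.
Independent loci: 3/8 × 1 = 3/8.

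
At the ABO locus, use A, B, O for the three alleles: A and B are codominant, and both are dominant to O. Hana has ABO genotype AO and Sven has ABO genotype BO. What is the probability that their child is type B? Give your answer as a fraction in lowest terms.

ABO cross AO × BO → offspring phenotypes: 1/4 O, 1/4 A, 1/4 B, 1/4 AB.
So P(type B) = 1/4.

1/4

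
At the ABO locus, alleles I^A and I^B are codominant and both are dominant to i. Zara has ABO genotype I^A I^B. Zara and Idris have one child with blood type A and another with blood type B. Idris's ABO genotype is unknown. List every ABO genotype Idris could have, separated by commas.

I^A I^B, I^A i, I^B i, i i

For each candidate genotype of Idris, check whether crossing it with I^A I^B can produce every observed child phenotype.
  I^A I^A → possible child types {A, AB} ✗
  I^A I^B → possible child types {A, B, AB} ✓
  I^A i → possible child types {A, B, AB} ✓
  I^B I^B → possible child types {B, AB} ✗
  I^B i → possible child types {A, B, AB} ✓
  i i → possible child types {A, B} ✓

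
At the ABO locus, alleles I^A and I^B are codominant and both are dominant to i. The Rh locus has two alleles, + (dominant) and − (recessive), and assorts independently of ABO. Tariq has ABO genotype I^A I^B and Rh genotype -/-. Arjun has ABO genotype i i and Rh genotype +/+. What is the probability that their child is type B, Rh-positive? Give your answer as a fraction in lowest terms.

1/2

ABO cross I^A I^B × i i → offspring phenotypes: 1/2 A, 1/2 B.
Rh cross -/- × +/+ → 1 Rh+.
Independent loci: P(type B, Rh-positive) = 1/2 × 1 = 1/2.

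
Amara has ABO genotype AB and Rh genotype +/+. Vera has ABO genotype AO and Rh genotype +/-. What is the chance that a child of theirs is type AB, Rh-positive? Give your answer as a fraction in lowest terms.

ABO cross AB × AO → offspring phenotypes: 1/2 A, 1/4 B, 1/4 AB.
Rh cross +/+ × +/- → 1 Rh+.
Independent loci: P(type AB, Rh-positive) = 1/4 × 1 = 1/4.

1/4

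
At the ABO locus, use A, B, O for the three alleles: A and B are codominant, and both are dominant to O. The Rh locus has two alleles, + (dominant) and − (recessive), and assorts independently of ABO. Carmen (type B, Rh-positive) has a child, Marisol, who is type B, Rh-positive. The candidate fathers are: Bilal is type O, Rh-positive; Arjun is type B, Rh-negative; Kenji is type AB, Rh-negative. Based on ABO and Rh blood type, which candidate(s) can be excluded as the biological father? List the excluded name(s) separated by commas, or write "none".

A candidate is excluded only if no genotype consistent with his phenotype could produce a type B, Rh-positive child with a type B, Rh-positive mother.
Every candidate has at least one consistent genotype combination, so none can be excluded.

none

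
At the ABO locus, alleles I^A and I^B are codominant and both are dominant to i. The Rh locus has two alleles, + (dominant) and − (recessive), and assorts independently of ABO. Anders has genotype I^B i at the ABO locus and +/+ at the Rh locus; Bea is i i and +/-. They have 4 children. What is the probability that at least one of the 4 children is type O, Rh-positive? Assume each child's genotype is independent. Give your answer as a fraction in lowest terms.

ABO cross I^B i × i i → 1/2 O, 1/2 B.
Rh cross +/+ × +/- → 1 Rh+; so P(type O, Rh-positive) = 1/2 × 1 = 1/2 per child.
P(none) = (1/2)^4 = 1/16; P(at least one) = 1 − 1/16 = 15/16.

15/16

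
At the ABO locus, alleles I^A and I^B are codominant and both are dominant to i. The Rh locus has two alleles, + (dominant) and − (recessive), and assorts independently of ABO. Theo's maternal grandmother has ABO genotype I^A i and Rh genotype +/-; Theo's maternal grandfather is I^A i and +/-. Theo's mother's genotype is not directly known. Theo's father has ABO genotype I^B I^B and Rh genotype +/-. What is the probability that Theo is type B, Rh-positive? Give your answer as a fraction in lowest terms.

3/8

Theo's mother's ABO genotype from I^A i × I^A i: 1/4 I^A I^A, 1/2 I^A i, 1/4 i i.
Crossing each possibility with the father I^B I^B and summing P(type B): 1/4·0 + 1/2·1/2 + 1/4·1 = 1/2.
Similarly for Rh via the mother's Rh distribution: P(Rh+) = 3/4.
Independent loci: 1/2 × 3/4 = 3/8.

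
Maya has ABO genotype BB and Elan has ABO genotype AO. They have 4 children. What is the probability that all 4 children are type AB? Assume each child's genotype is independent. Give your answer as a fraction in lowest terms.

1/16

ABO cross BB × AO → 1/2 B, 1/2 AB.
So P(type AB) = 1/2 per child.
All 4 independent: (1/2)^4 = 1/16.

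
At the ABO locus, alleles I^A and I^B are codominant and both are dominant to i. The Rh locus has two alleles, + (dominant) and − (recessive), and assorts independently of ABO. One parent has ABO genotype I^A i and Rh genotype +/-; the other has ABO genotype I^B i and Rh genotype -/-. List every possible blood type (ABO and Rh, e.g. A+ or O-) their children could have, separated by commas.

O+, O-, A+, A-, B+, B-, AB+, AB-

Gametes from I^A i × I^B i give offspring ABO genotypes I^A I^B, I^A i, I^B i, i i, i.e. phenotypes O, A, B, AB.
Rh cross +/- × -/- → phenotypes Rh+, Rh-.
Combining independently: O+, O-, A+, A-, B+, B-, AB+, AB-.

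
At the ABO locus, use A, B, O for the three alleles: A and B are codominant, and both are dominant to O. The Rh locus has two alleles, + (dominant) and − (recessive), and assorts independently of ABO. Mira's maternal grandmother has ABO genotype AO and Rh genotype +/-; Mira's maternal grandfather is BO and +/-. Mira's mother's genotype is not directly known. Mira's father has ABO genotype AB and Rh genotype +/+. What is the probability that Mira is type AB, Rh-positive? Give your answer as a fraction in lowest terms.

Mira's mother's ABO genotype from AO × BO: 1/4 AB, 1/4 AO, 1/4 BO, 1/4 OO.
Crossing each possibility with the father AB and summing P(type AB): 1/4·1/2 + 1/4·1/4 + 1/4·1/4 + 1/4·0 = 1/4.
Similarly for Rh via the mother's Rh distribution: P(Rh+) = 1.
Independent loci: 1/4 × 1 = 1/4.

1/4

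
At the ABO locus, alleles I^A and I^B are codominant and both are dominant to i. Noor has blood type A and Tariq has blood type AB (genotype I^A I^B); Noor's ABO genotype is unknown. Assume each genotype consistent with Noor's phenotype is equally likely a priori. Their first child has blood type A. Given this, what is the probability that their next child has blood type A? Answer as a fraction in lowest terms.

1/2

Possible genotypes: Noor ∈ {I^A I^A, I^A i}; Tariq ∈ {I^A I^B}.
Weight each parental genotype pair by prior × P(type-A child):
  I^A I^A × I^A I^B: posterior weight 1/2; P(next child type A) = 1/2.
  I^A i × I^A I^B: posterior weight 1/2; P(next child type A) = 1/2.
Weighted sum = 1/2.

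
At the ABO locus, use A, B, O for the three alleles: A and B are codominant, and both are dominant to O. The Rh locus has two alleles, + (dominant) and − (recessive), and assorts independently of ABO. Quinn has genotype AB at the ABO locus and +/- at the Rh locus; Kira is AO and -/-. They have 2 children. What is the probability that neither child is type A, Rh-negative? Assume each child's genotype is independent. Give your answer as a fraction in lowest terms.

ABO cross AB × AO → 1/2 A, 1/4 B, 1/4 AB.
Rh cross +/- × -/- → 1/2 Rh+, 1/2 Rh-; so P(type A, Rh-negative) = 1/2 × 1/2 = 1/4 per child.
P(not type A, Rh-negative) = 3/4 for one child; (3/4)^2 = 9/16.

9/16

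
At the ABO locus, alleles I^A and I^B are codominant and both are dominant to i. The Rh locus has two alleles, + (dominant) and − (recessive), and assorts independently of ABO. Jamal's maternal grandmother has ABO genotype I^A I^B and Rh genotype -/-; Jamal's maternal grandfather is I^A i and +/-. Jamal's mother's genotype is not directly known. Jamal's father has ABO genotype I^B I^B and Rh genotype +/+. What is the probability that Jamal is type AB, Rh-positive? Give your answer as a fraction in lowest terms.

Jamal's mother's ABO genotype from I^A I^B × I^A i: 1/4 I^A I^A, 1/4 I^A I^B, 1/4 I^A i, 1/4 I^B i.
Crossing each possibility with the father I^B I^B and summing P(type AB): 1/4·1 + 1/4·1/2 + 1/4·1/2 + 1/4·0 = 1/2.
Similarly for Rh via the mother's Rh distribution: P(Rh+) = 1.
Independent loci: 1/2 × 1 = 1/2.

1/2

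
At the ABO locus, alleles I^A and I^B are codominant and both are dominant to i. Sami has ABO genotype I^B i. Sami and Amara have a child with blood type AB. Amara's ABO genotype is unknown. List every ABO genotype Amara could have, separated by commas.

For each candidate genotype of Amara, check whether crossing it with I^B i can produce every observed child phenotype.
  I^A I^A → possible child types {A, AB} ✓
  I^A I^B → possible child types {A, B, AB} ✓
  I^A i → possible child types {O, A, B, AB} ✓
  I^B I^B → possible child types {B} ✗
  I^B i → possible child types {O, B} ✗
  i i → possible child types {O, B} ✗

I^A I^A, I^A I^B, I^A i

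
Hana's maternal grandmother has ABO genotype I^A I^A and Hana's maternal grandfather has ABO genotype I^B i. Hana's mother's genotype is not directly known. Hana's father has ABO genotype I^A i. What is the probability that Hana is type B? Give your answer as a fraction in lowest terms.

1/8

Hana's mother's ABO genotype from I^A I^A × I^B i: 1/2 I^A I^B, 1/2 I^A i.
Crossing each possibility with the father I^A i and summing P(type B): 1/2·1/4 + 1/2·0 = 1/8.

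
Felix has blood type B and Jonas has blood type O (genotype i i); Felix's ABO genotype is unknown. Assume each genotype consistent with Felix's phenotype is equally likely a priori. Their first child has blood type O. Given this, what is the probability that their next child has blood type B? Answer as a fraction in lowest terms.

1/2

Possible genotypes: Felix ∈ {I^B I^B, I^B i}; Jonas ∈ {i i}.
Weight each parental genotype pair by prior × P(type-O child):
  I^B i × i i: posterior weight 1; P(next child type B) = 1/2.
Weighted sum = 1/2.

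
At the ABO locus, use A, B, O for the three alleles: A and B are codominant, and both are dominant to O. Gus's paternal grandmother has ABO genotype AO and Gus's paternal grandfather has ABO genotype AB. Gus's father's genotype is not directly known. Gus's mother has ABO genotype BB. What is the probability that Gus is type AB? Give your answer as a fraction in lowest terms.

Gus's father's ABO genotype from AO × AB: 1/4 AA, 1/4 AB, 1/4 AO, 1/4 BO.
Crossing each possibility with the mother BB and summing P(type AB): 1/4·1 + 1/4·1/2 + 1/4·1/2 + 1/4·0 = 1/2.

1/2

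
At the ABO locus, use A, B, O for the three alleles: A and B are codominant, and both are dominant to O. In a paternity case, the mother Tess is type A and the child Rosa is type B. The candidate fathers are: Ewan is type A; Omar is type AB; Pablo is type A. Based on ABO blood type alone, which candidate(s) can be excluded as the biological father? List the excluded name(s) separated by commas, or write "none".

A candidate is excluded only if no genotype consistent with his phenotype could produce a type B child with a type A mother.
Ewan (type A): no genotype consistent with that phenotype can produce a type-B child with a type-A mother.
Pablo (type A): no genotype consistent with that phenotype can produce a type-B child with a type-A mother.

Ewan, Pablo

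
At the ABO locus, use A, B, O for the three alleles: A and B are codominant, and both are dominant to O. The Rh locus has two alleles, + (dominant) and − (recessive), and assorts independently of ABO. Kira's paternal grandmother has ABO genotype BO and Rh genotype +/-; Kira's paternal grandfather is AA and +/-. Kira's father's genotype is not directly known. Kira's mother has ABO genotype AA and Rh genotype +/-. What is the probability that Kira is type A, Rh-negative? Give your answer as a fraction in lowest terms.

Kira's father's ABO genotype from BO × AA: 1/2 AB, 1/2 AO.
Crossing each possibility with the mother AA and summing P(type A): 1/2·1/2 + 1/2·1 = 3/4.
Similarly for Rh via the father's Rh distribution: P(Rh-) = 1/4.
Independent loci: 3/4 × 1/4 = 3/16.

3/16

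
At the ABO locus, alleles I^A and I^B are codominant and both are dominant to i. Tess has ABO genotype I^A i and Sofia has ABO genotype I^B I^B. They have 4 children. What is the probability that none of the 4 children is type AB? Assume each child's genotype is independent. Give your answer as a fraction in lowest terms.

1/16

ABO cross I^A i × I^B I^B → 1/2 B, 1/2 AB.
So P(type AB) = 1/2 per child.
P(not type AB) = 1/2 for one child; (1/2)^4 = 1/16.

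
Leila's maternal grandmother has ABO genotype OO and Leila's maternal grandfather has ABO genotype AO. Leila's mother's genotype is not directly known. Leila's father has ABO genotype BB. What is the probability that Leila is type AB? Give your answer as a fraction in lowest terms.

Leila's mother's ABO genotype from OO × AO: 1/2 AO, 1/2 OO.
Crossing each possibility with the father BB and summing P(type AB): 1/2·1/2 + 1/2·0 = 1/4.

1/4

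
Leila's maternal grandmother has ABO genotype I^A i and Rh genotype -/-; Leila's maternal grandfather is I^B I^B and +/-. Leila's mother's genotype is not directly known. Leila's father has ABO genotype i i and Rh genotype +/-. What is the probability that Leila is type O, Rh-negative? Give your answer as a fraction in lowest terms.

Leila's mother's ABO genotype from I^A i × I^B I^B: 1/2 I^A I^B, 1/2 I^B i.
Crossing each possibility with the father i i and summing P(type O): 1/2·0 + 1/2·1/2 = 1/4.
Similarly for Rh via the mother's Rh distribution: P(Rh-) = 3/8.
Independent loci: 1/4 × 3/8 = 3/32.

3/32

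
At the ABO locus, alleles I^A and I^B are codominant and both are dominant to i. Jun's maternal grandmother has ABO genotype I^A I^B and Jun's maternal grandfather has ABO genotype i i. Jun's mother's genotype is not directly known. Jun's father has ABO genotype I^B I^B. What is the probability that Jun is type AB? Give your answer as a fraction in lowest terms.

Jun's mother's ABO genotype from I^A I^B × i i: 1/2 I^A i, 1/2 I^B i.
Crossing each possibility with the father I^B I^B and summing P(type AB): 1/2·1/2 + 1/2·0 = 1/4.

1/4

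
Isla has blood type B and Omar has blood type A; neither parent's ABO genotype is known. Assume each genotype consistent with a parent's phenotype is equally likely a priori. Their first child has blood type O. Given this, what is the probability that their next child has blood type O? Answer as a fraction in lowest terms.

1/4

Possible genotypes: Isla ∈ {I^B I^B, I^B i}; Omar ∈ {I^A I^A, I^A i}.
Weight each parental genotype pair by prior × P(type-O child):
  I^B i × I^A i: posterior weight 1; P(next child type O) = 1/4.
Weighted sum = 1/4.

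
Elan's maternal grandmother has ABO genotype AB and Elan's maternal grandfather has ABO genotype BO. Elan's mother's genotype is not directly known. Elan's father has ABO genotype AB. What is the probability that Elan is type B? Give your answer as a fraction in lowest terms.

3/8

Elan's mother's ABO genotype from AB × BO: 1/4 AB, 1/4 AO, 1/4 BB, 1/4 BO.
Crossing each possibility with the father AB and summing P(type B): 1/4·1/4 + 1/4·1/4 + 1/4·1/2 + 1/4·1/2 = 3/8.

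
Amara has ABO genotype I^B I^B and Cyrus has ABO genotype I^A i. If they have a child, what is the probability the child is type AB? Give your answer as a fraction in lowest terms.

1/2

ABO cross I^B I^B × I^A i → offspring phenotypes: 1/2 B, 1/2 AB.
So P(type AB) = 1/2.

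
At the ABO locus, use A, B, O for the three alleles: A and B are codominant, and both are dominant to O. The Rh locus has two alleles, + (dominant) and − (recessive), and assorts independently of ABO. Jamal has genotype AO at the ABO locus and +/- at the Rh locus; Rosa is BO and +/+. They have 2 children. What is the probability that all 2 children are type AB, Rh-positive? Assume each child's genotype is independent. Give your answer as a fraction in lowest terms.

ABO cross AO × BO → 1/4 O, 1/4 A, 1/4 B, 1/4 AB.
Rh cross +/- × +/+ → 1 Rh+; so P(type AB, Rh-positive) = 1/4 × 1 = 1/4 per child.
All 2 independent: (1/4)^2 = 1/16.

1/16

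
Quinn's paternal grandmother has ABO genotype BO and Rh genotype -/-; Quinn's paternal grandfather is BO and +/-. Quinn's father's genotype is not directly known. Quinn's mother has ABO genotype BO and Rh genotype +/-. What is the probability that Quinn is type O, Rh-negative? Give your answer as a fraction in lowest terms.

Quinn's father's ABO genotype from BO × BO: 1/4 BB, 1/2 BO, 1/4 OO.
Crossing each possibility with the mother BO and summing P(type O): 1/4·0 + 1/2·1/4 + 1/4·1/2 = 1/4.
Similarly for Rh via the father's Rh distribution: P(Rh-) = 3/8.
Independent loci: 1/4 × 3/8 = 3/32.

3/32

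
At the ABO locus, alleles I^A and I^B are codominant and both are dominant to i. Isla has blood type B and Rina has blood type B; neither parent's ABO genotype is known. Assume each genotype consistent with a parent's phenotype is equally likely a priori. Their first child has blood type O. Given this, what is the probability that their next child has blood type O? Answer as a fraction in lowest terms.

1/4

Possible genotypes: Isla ∈ {I^B I^B, I^B i}; Rina ∈ {I^B I^B, I^B i}.
Weight each parental genotype pair by prior × P(type-O child):
  I^B i × I^B i: posterior weight 1; P(next child type O) = 1/4.
Weighted sum = 1/4.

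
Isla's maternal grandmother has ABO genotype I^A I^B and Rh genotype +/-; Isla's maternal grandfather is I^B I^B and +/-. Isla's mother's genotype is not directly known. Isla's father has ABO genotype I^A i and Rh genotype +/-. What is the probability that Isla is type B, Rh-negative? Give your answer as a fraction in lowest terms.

3/32

Isla's mother's ABO genotype from I^A I^B × I^B I^B: 1/2 I^A I^B, 1/2 I^B I^B.
Crossing each possibility with the father I^A i and summing P(type B): 1/2·1/4 + 1/2·1/2 = 3/8.
Similarly for Rh via the mother's Rh distribution: P(Rh-) = 1/4.
Independent loci: 3/8 × 1/4 = 3/32.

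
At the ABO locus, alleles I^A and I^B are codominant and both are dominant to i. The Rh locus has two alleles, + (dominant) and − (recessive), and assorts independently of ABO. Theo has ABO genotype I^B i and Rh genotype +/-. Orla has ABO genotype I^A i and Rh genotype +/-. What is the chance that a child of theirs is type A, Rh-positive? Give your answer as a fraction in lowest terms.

ABO cross I^B i × I^A i → offspring phenotypes: 1/4 O, 1/4 A, 1/4 B, 1/4 AB.
Rh cross +/- × +/- → 3/4 Rh+, 1/4 Rh-.
Independent loci: P(type A, Rh-positive) = 1/4 × 3/4 = 3/16.

3/16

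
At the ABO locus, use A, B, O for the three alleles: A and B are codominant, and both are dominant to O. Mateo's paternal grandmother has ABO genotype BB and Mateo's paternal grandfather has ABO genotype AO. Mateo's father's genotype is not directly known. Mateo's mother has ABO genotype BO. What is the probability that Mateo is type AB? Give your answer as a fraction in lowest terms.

Mateo's father's ABO genotype from BB × AO: 1/2 AB, 1/2 BO.
Crossing each possibility with the mother BO and summing P(type AB): 1/2·1/4 + 1/2·0 = 1/8.

1/8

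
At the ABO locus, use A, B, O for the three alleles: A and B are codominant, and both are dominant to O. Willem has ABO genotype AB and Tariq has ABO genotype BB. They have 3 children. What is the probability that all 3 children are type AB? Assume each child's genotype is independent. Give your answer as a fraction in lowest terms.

ABO cross AB × BB → 1/2 B, 1/2 AB.
So P(type AB) = 1/2 per child.
All 3 independent: (1/2)^3 = 1/8.

1/8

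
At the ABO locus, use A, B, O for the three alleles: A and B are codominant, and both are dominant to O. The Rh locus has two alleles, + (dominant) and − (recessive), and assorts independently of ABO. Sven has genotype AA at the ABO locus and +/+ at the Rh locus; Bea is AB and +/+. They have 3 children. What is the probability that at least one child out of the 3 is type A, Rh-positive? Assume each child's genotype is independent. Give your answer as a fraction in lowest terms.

7/8

ABO cross AA × AB → 1/2 A, 1/2 AB.
Rh cross +/+ × +/+ → 1 Rh+; so P(type A, Rh-positive) = 1/2 × 1 = 1/2 per child.
P(none) = (1/2)^3 = 1/8; P(at least one) = 1 − 1/8 = 7/8.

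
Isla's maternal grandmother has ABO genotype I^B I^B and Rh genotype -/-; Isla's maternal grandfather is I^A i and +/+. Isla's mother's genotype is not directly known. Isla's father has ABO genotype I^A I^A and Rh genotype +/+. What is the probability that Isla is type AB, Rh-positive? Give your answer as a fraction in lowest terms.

Isla's mother's ABO genotype from I^B I^B × I^A i: 1/2 I^A I^B, 1/2 I^B i.
Crossing each possibility with the father I^A I^A and summing P(type AB): 1/2·1/2 + 1/2·1/2 = 1/2.
Similarly for Rh via the mother's Rh distribution: P(Rh+) = 1.
Independent loci: 1/2 × 1 = 1/2.

1/2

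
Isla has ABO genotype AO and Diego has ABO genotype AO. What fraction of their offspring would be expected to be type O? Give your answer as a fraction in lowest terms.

1/4

ABO cross AO × AO → offspring phenotypes: 1/4 O, 3/4 A.
So P(type O) = 1/4.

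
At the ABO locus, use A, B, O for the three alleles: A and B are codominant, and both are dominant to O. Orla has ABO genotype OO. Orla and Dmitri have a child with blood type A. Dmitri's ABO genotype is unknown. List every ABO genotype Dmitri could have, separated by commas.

AA, AB, AO

For each candidate genotype of Dmitri, check whether crossing it with OO can produce every observed child phenotype.
  AA → possible child types {A} ✓
  AB → possible child types {A, B} ✓
  AO → possible child types {O, A} ✓
  BB → possible child types {B} ✗
  BO → possible child types {O, B} ✗
  OO → possible child types {O} ✗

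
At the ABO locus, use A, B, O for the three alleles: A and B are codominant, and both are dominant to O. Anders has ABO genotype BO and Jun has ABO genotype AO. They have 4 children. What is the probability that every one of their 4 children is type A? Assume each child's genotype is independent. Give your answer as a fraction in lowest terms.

1/256

ABO cross BO × AO → 1/4 O, 1/4 A, 1/4 B, 1/4 AB.
So P(type A) = 1/4 per child.
All 4 independent: (1/4)^4 = 1/256.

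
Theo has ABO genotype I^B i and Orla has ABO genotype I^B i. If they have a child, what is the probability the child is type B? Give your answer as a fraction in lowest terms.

3/4

ABO cross I^B i × I^B i → offspring phenotypes: 1/4 O, 3/4 B.
So P(type B) = 3/4.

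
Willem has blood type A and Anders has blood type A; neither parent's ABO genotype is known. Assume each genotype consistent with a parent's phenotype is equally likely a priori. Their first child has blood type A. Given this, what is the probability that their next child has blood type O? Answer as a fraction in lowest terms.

1/20

Possible genotypes: Willem ∈ {AA, AO}; Anders ∈ {AA, AO}.
Weight each parental genotype pair by prior × P(type-A child):
  AA × AA: posterior weight 4/15; P(next child type O) = 0.
  AA × AO: posterior weight 4/15; P(next child type O) = 0.
  AO × AA: posterior weight 4/15; P(next child type O) = 0.
  AO × AO: posterior weight 1/5; P(next child type O) = 1/4.
Weighted sum = 1/20.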